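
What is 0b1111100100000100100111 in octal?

0o17440447

Group the bits in threes: 001 111 100 100 000 100 100 111 → 17440447.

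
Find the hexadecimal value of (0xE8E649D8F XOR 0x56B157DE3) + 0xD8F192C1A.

0x19748B0C86

First 0xE8E649D8F XOR 0x56B157DE3 = 0xBE571E06C.
Add column by column in base 16, right to left:
  C+A = 6 carry 1
  6+1+1 = 8
  0+C = C
  E+2 = 0 carry 1
  1+9+1 = B
  7+1 = 8
  5+F = 4 carry 1
  E+8+1 = 7 carry 1
  B+D+1 = 9 carry 1
  final carry 1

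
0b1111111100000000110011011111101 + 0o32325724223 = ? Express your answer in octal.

0b1111111100000000110011011111101 = 0o17740063375 in octal.
Add column by column in base 8, right to left:
  5+3 = 0 carry 1
  7+2+1 = 2 carry 1
  3+2+1 = 6
  3+4 = 7
  6+2 = 0 carry 1
  0+7+1 = 0 carry 1
  0+5+1 = 6
  4+2 = 6
  7+3 = 2 carry 1
  7+2+1 = 2 carry 1
  1+3+1 = 5

0o52266007620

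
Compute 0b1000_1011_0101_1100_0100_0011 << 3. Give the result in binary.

Left shift by 3: append 3 zero bits.

0b100010110101110001000011000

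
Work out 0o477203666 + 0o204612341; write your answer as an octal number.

Add column by column in base 8, right to left:
  6+1 = 7
  6+4 = 2 carry 1
  6+3+1 = 2 carry 1
  3+2+1 = 6
  0+1 = 1
  2+6 = 0 carry 1
  7+4+1 = 4 carry 1
  7+0+1 = 0 carry 1
  4+2+1 = 7

0o704016227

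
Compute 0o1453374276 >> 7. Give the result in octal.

0o6255761

7 bits is not a whole number of base-8 digits; in binary: 1100101011011111100010111110 >> 7 = 110010101101111110001.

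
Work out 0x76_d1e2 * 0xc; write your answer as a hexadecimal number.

Multiply each base-16 digit by 12, carrying:
  2×12 = 24 → write 8 carry 1
  e×12+1 = 169 → write 9 carry 10
  1×12+10 = 22 → write 6 carry 1
  d×12+1 = 157 → write d carry 9
  6×12+9 = 81 → write 1 carry 5
  7×12+5 = 89 → write 9 carry 5
  remaining carry: 5

0x591d698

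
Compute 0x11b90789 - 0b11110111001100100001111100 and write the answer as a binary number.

0x11b90789 = 0b10001101110010000011110001001 in binary.
Subtract column by column in base 2:
  1-0 → 1
  0-0 → 0
  0-1 → 1 (borrow)
  1-1-1 → 1 (borrow)
  0-1-1 → 0 (borrow)
  0-1-1 → 0 (borrow)
  0-1-1 → 0 (borrow)
  1-0-1 → 0
  1-0 → 1
  1-0 → 1
  1-0 → 1
  0-1 → 1 (borrow)
  0-0-1 → 1 (borrow)
  0-0-1 → 1 (borrow)
  0-1-1 → 0 (borrow)
  0-1-1 → 0 (borrow)
  1-0-1 → 0
  0-0 → 0
  0-1 → 1 (borrow)
  1-1-1 → 1 (borrow)
  1-1-1 → 1 (borrow)
  1-0-1 → 0
  0-1 → 1 (borrow)
  1-1-1 → 1 (borrow)
  1-1-1 → 1 (borrow)
  0-1-1 → 0 (borrow)
  0-0-1 → 1 (borrow)
  0-0-1 → 1 (borrow)
  1-0-1 → 0

0b1101110111000011111100001101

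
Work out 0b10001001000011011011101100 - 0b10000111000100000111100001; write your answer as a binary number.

0b1111111010100001011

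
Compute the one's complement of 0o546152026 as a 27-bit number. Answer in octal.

0o231625751

Each oct digit d becomes 7−d:
  5→2, 4→3, 6→1, 1→6, 5→2, 2→5, 0→7, 2→5, 6→1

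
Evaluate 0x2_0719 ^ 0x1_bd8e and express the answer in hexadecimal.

XOR each hex digit independently (no carries):
  2^1=3, 0^b=b, 7^d=a, 1^8=9, 9^e=7

0x3ba97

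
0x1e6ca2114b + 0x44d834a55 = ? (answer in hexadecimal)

Add column by column in base 16, right to left:
  b+5 = 0 carry 1
  4+5+1 = a
  1+a = b
  1+4 = 5
  2+3 = 5
  a+8 = 2 carry 1
  c+d+1 = a carry 1
  6+4+1 = b
  e+4 = 2 carry 1
  1+0+1 = 2

0x22ba255ba0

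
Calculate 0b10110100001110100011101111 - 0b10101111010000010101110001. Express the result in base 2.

Subtract column by column in base 2:
  1-1 → 0
  1-0 → 1
  1-0 → 1
  1-0 → 1
  0-1 → 1 (borrow)
  1-1-1 → 1 (borrow)
  1-1-1 → 1 (borrow)
  1-0-1 → 0
  0-1 → 1 (borrow)
  0-0-1 → 1 (borrow)
  0-1-1 → 0 (borrow)
  1-0-1 → 0
  0-0 → 0
  1-0 → 1
  1-0 → 1
  1-0 → 1
  0-1 → 1 (borrow)
  0-0-1 → 1 (borrow)
  0-1-1 → 0 (borrow)
  0-1-1 → 0 (borrow)
  1-1-1 → 1 (borrow)
  0-1-1 → 0 (borrow)
  1-0-1 → 0
  1-1 → 0
  0-0 → 0
  1-1 → 0

0b100111110001101111110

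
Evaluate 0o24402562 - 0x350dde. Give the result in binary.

0o24402562 = 0b10100100000010101110010 in binary.
0x350dde = 0b1101010000110111011110 in binary.
Subtract column by column in base 2:
  0-0 → 0
  1-1 → 0
  0-1 → 1 (borrow)
  0-1-1 → 0 (borrow)
  1-1-1 → 1 (borrow)
  1-0-1 → 0
  1-1 → 0
  0-1 → 1 (borrow)
  1-1-1 → 1 (borrow)
  0-0-1 → 1 (borrow)
  1-1-1 → 1 (borrow)
  0-1-1 → 0 (borrow)
  0-0-1 → 1 (borrow)
  0-0-1 → 1 (borrow)
  0-0-1 → 1 (borrow)
  0-0-1 → 1 (borrow)
  0-1-1 → 0 (borrow)
  1-0-1 → 0
  0-1 → 1 (borrow)
  0-0-1 → 1 (borrow)
  1-1-1 → 1 (borrow)
  0-1-1 → 0 (borrow)
  1-0-1 → 0

0b111001111011110010100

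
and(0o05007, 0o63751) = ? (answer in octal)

AND each oct digit independently (no carries):
  0&6=0, 5&3=1, 0&7=0, 0&5=0, 7&1=1

0o01001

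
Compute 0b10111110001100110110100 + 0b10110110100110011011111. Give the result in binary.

Add column by column in base 2, right to left:
  0+1 = 1
  0+1 = 1
  1+1 = 0 carry 1
  0+1+1 = 0 carry 1
  1+1+1 = 1 carry 1
  1+0+1 = 0 carry 1
  0+1+1 = 0 carry 1
  1+1+1 = 1 carry 1
  1+0+1 = 0 carry 1
  0+0+1 = 1
  0+1 = 1
  1+1 = 0 carry 1
  1+0+1 = 0 carry 1
  0+0+1 = 1
  0+1 = 1
  0+0 = 0
  1+1 = 0 carry 1
  1+1+1 = 1 carry 1
  1+0+1 = 0 carry 1
  1+1+1 = 1 carry 1
  1+1+1 = 1 carry 1
  0+0+1 = 1
  1+1 = 0 carry 1
  final carry 1

0b101110100110011010010011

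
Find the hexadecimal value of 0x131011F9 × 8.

Multiply each base-16 digit by 8, carrying:
  9×8 = 72 → write 8 carry 4
  F×8+4 = 124 → write C carry 7
  1×8+7 = 15 → write F
  1×8 = 8 → write 8
  0×8 = 0 → write 0
  1×8 = 8 → write 8
  3×8 = 24 → write 8 carry 1
  1×8+1 = 9 → write 9

0x98808FC8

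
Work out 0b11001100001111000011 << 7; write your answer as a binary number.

Left shift by 7: append 7 zero bits.

0b110011000011110000110000000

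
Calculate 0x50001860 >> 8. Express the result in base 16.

0x500018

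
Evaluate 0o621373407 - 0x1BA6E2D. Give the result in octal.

0x1BA6E2D = 0o156467055 in octal.
Subtract column by column in base 8:
  7-5 → 2
  0-5 → 3 (borrow)
  4-0-1 → 3
  3-7 → 4 (borrow)
  7-6-1 → 0
  3-4 → 7 (borrow)
  1-6-1 → 2 (borrow)
  2-5-1 → 4 (borrow)
  6-1-1 → 4

0o442704332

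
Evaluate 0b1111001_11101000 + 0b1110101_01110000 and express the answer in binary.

Add column by column in base 2, right to left:
  0+0 = 0
  0+0 = 0
  0+0 = 0
  1+0 = 1
  0+1 = 1
  1+1 = 0 carry 1
  1+1+1 = 1 carry 1
  1+0+1 = 0 carry 1
  1+1+1 = 1 carry 1
  0+0+1 = 1
  0+1 = 1
  1+0 = 1
  1+1 = 0 carry 1
  1+1+1 = 1 carry 1
  1+1+1 = 1 carry 1
  final carry 1

0b1110111101011000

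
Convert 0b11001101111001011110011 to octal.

0o31571363

Group the bits in threes: 011 001 101 111 001 011 110 011 → 31571363.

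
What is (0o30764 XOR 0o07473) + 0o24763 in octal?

First 0o30764 XOR 0o07473 = 0o37317.
Add column by column in base 8, right to left:
  7+3 = 2 carry 1
  1+6+1 = 0 carry 1
  3+7+1 = 3 carry 1
  7+4+1 = 4 carry 1
  3+2+1 = 6

0o64302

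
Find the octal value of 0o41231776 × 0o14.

Multiply each base-8 digit by 12, carrying:
  6×12 = 72 → write 0 carry 9
  7×12+9 = 93 → write 5 carry 11
  7×12+11 = 95 → write 7 carry 11
  1×12+11 = 23 → write 7 carry 2
  3×12+2 = 38 → write 6 carry 4
  2×12+4 = 28 → write 4 carry 3
  1×12+3 = 15 → write 7 carry 1
  4×12+1 = 49 → write 1 carry 6
  remaining carry: 6

0o617467750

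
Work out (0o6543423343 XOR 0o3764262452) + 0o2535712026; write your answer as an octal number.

0o7765553737

First 0o6543423343 XOR 0o3764262452 = 0o5227641711.
Add column by column in base 8, right to left:
  1+6 = 7
  1+2 = 3
  7+0 = 7
  1+2 = 3
  4+1 = 5
  6+7 = 5 carry 1
  7+5+1 = 5 carry 1
  2+3+1 = 6
  2+5 = 7
  5+2 = 7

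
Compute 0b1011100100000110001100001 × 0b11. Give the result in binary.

0b100010101100010010100100011

Multiply each base-2 digit by 3, carrying:
  1×3 = 3 → write 1 carry 1
  0×3+1 = 1 → write 1
  0×3 = 0 → write 0
  0×3 = 0 → write 0
  0×3 = 0 → write 0
  1×3 = 3 → write 1 carry 1
  1×3+1 = 4 → write 0 carry 2
  0×3+2 = 2 → write 0 carry 1
  0×3+1 = 1 → write 1
  0×3 = 0 → write 0
  1×3 = 3 → write 1 carry 1
  1×3+1 = 4 → write 0 carry 2
  0×3+2 = 2 → write 0 carry 1
  0×3+1 = 1 → write 1
  0×3 = 0 → write 0
  0×3 = 0 → write 0
  0×3 = 0 → write 0
  1×3 = 3 → write 1 carry 1
  0×3+1 = 1 → write 1
  0×3 = 0 → write 0
  1×3 = 3 → write 1 carry 1
  1×3+1 = 4 → write 0 carry 2
  1×3+2 = 5 → write 1 carry 2
  0×3+2 = 2 → write 0 carry 1
  1×3+1 = 4 → write 0 carry 2
  remaining carry: 10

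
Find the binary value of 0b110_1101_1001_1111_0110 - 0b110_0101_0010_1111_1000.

Subtract column by column in base 2:
  0-0 → 0
  1-0 → 1
  1-0 → 1
  0-1 → 1 (borrow)
  1-1-1 → 1 (borrow)
  1-1-1 → 1 (borrow)
  1-1-1 → 1 (borrow)
  1-1-1 → 1 (borrow)
  1-0-1 → 0
  0-1 → 1 (borrow)
  0-0-1 → 1 (borrow)
  1-0-1 → 0
  1-1 → 0
  0-0 → 0
  1-1 → 0
  1-0 → 1
  0-0 → 0
  1-1 → 0
  1-1 → 0

0b1000011011111110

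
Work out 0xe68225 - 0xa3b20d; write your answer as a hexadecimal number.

Subtract column by column in base 16:
  5-d → 8 (borrow)
  2-0-1 → 1
  2-2 → 0
  8-b → d (borrow)
  6-3-1 → 2
  e-a → 4

0x42d018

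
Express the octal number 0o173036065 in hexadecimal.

0x1EC3C35

Each octal digit is 3 bits: 1=001 7=111 3=011 0=000 3=011 6=110 0=000 6=110 5=101.
Group the bits into nibbles: 0001 1110 1100 0011 1100 0011 0101 → 1EC3C35.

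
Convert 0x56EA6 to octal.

Expand each hex digit to 4 bits: 5=0101 6=0110 E=1110 A=1010 6=0110.
Group the bits in threes: 001 010 110 111 010 100 110 → 1267246.

0o1267246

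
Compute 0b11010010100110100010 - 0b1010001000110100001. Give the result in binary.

0b10000001100000000001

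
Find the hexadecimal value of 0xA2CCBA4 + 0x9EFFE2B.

Add column by column in base 16, right to left:
  4+B = F
  A+2 = C
  B+E = 9 carry 1
  C+F+1 = C carry 1
  C+F+1 = C carry 1
  2+E+1 = 1 carry 1
  A+9+1 = 4 carry 1
  final carry 1

0x141CC9CF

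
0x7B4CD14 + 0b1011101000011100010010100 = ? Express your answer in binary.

0x7B4CD14 = 0b111101101001100110100010100 in binary.
Add column by column in base 2, right to left:
  0+0 = 0
  0+0 = 0
  1+1 = 0 carry 1
  0+0+1 = 1
  1+1 = 0 carry 1
  0+0+1 = 1
  0+0 = 0
  0+1 = 1
  1+0 = 1
  0+0 = 0
  1+0 = 1
  1+1 = 0 carry 1
  0+1+1 = 0 carry 1
  0+1+1 = 0 carry 1
  1+0+1 = 0 carry 1
  1+0+1 = 0 carry 1
  0+0+1 = 1
  0+0 = 0
  1+1 = 0 carry 1
  0+0+1 = 1
  1+1 = 0 carry 1
  1+1+1 = 1 carry 1
  0+1+1 = 0 carry 1
  1+0+1 = 0 carry 1
  1+1+1 = 1 carry 1
  1+0+1 = 0 carry 1
  1+0+1 = 0 carry 1
  final carry 1

0b1001001010010000010110101000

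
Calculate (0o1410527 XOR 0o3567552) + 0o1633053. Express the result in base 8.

0o4032150

First 0o1410527 XOR 0o3567552 = 0o2177075.
Add column by column in base 8, right to left:
  5+3 = 0 carry 1
  7+5+1 = 5 carry 1
  0+0+1 = 1
  7+3 = 2 carry 1
  7+3+1 = 3 carry 1
  1+6+1 = 0 carry 1
  2+1+1 = 4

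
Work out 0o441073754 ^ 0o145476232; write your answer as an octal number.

XOR each oct digit independently (no carries):
  4^1=5, 4^4=0, 1^5=4, 0^4=4, 7^7=0, 3^6=5, 7^2=5, 5^3=6, 4^2=6

0o504405566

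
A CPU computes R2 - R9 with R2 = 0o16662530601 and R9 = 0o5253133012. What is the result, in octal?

Subtract column by column in base 8:
  1-2 → 7 (borrow)
  0-1-1 → 6 (borrow)
  6-0-1 → 5
  0-3 → 5 (borrow)
  3-3-1 → 7 (borrow)
  5-1-1 → 3
  2-3 → 7 (borrow)
  6-5-1 → 0
  6-2 → 4
  6-5 → 1
  1-0 → 1

0o11407375567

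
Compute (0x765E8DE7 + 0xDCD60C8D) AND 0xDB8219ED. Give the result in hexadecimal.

0x53001864

Add column by column in base 16, right to left:
  7+D = 4 carry 1
  E+8+1 = 7 carry 1
  D+C+1 = A carry 1
  8+0+1 = 9
  E+6 = 4 carry 1
  5+D+1 = 3 carry 1
  6+C+1 = 3 carry 1
  7+D+1 = 5 carry 1
  final carry 1
Sum = 0x153349A74; now AND with 0xDB8219ED:
  1&0=0, 5&D=5, 3&B=3, 3&8=0, 4&2=0, 9&1=1, A&9=8, 7&E=6, 4&D=4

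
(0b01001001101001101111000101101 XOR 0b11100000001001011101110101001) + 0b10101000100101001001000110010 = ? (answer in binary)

0b101010010000101111011110110110

First 0b01001001101001101111000101101 XOR 0b11100000001001011101110101001 = 0b10101001100000110010110000100.
Add column by column in base 2, right to left:
  0+0 = 0
  0+1 = 1
  1+0 = 1
  0+0 = 0
  0+1 = 1
  0+1 = 1
  0+0 = 0
  1+0 = 1
  1+0 = 1
  0+1 = 1
  1+0 = 1
  0+0 = 0
  0+1 = 1
  1+0 = 1
  1+0 = 1
  0+1 = 1
  0+0 = 0
  0+1 = 1
  0+0 = 0
  0+0 = 0
  1+1 = 0 carry 1
  1+0+1 = 0 carry 1
  0+0+1 = 1
  0+0 = 0
  1+1 = 0 carry 1
  0+0+1 = 1
  1+1 = 0 carry 1
  0+0+1 = 1
  1+1 = 0 carry 1
  final carry 1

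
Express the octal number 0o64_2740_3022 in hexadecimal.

0x345E0612

Each octal digit is 3 bits: 6=110 4=100 2=010 7=111 4=100 0=000 3=011 0=000 2=010 2=010.
Group the bits into nibbles: 0011 0100 0101 1110 0000 0110 0001 0010 → 345E0612.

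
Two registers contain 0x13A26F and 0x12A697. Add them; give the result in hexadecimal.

Add column by column in base 16, right to left:
  F+7 = 6 carry 1
  6+9+1 = 0 carry 1
  2+6+1 = 9
  A+A = 4 carry 1
  3+2+1 = 6
  1+1 = 2

0x264906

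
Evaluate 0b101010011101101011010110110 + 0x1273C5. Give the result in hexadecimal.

0b101010011101101011010110110 = 0x54ED6B6 in hexadecimal.
Add column by column in base 16, right to left:
  6+5 = B
  B+C = 7 carry 1
  6+3+1 = A
  D+7 = 4 carry 1
  E+2+1 = 1 carry 1
  4+1+1 = 6
  5+0 = 5

0x5614A7B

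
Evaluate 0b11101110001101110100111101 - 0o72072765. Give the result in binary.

0b10110100000110011101001000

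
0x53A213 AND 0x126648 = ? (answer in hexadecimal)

0x122200

AND each hex digit independently (no carries):
  5&1=1, 3&2=2, A&6=2, 2&6=2, 1&4=0, 3&8=0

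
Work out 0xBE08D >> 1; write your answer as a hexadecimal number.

1 bits is not a whole number of base-16 digits; in binary: 10111110000010001101 >> 1 = 1011111000001000110.

0x5F046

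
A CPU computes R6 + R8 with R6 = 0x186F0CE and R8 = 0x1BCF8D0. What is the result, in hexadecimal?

Add column by column in base 16, right to left:
  E+0 = E
  C+D = 9 carry 1
  0+8+1 = 9
  F+F = E carry 1
  6+C+1 = 3 carry 1
  8+B+1 = 4 carry 1
  1+1+1 = 3

0x343E99E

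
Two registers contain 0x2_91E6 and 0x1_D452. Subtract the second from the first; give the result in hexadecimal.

0xBD94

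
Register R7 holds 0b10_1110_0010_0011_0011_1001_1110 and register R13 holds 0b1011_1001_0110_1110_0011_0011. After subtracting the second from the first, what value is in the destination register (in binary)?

0b10001010001100010101101011

Subtract column by column in base 2:
  0-1 → 1 (borrow)
  1-1-1 → 1 (borrow)
  1-0-1 → 0
  1-0 → 1
  1-1 → 0
  0-1 → 1 (borrow)
  0-0-1 → 1 (borrow)
  1-0-1 → 0
  1-0 → 1
  1-1 → 0
  0-1 → 1 (borrow)
  0-1-1 → 0 (borrow)
  1-0-1 → 0
  1-1 → 0
  0-1 → 1 (borrow)
  0-0-1 → 1 (borrow)
  0-1-1 → 0 (borrow)
  1-0-1 → 0
  0-0 → 0
  0-1 → 1 (borrow)
  0-1-1 → 0 (borrow)
  1-1-1 → 1 (borrow)
  1-0-1 → 0
  1-1 → 0
  0-0 → 0
  1-0 → 1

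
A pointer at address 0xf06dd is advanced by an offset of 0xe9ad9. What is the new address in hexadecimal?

Add column by column in base 16, right to left:
  d+9 = 6 carry 1
  d+d+1 = b carry 1
  6+a+1 = 1 carry 1
  0+9+1 = a
  f+e = d carry 1
  final carry 1

0x1da1b6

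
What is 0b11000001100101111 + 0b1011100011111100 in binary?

Add column by column in base 2, right to left:
  1+0 = 1
  1+0 = 1
  1+1 = 0 carry 1
  1+1+1 = 1 carry 1
  0+1+1 = 0 carry 1
  1+1+1 = 1 carry 1
  0+1+1 = 0 carry 1
  0+1+1 = 0 carry 1
  1+0+1 = 0 carry 1
  1+0+1 = 0 carry 1
  0+0+1 = 1
  0+1 = 1
  0+1 = 1
  0+1 = 1
  0+0 = 0
  1+1 = 0 carry 1
  1+0+1 = 0 carry 1
  final carry 1

0b100011110000101011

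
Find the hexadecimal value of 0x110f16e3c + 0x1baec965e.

0x2cbde049a

Add column by column in base 16, right to left:
  c+e = a carry 1
  3+5+1 = 9
  e+6 = 4 carry 1
  6+9+1 = 0 carry 1
  1+c+1 = e
  f+e = d carry 1
  0+a+1 = b
  1+b = c
  1+1 = 2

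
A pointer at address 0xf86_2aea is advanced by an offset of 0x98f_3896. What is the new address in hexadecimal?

0x19156380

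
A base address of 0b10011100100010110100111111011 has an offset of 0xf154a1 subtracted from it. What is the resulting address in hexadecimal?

0b10011100100010110100111111011 = 0x139169fb in hexadecimal.
Subtract column by column in base 16:
  b-1 → a
  f-a → 5
  9-4 → 5
  6-5 → 1
  1-1 → 0
  9-f → a (borrow)
  3-0-1 → 2
  1-0 → 1

0x12a0155a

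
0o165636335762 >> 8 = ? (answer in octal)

8 bits is not a whole number of base-8 digits; in binary: 1110101110011110011011101111110010 >> 8 = 11101011100111100110111011.

0o353474673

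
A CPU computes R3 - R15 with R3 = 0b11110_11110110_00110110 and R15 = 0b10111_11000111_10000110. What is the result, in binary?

0b1110010111010110000

Subtract column by column in base 2:
  0-0 → 0
  1-1 → 0
  1-1 → 0
  0-0 → 0
  1-0 → 1
  1-0 → 1
  0-0 → 0
  0-1 → 1 (borrow)
  0-1-1 → 0 (borrow)
  1-1-1 → 1 (borrow)
  1-1-1 → 1 (borrow)
  0-0-1 → 1 (borrow)
  1-0-1 → 0
  1-0 → 1
  1-1 → 0
  1-1 → 0
  0-1 → 1 (borrow)
  1-1-1 → 1 (borrow)
  1-1-1 → 1 (borrow)
  1-0-1 → 0
  1-1 → 0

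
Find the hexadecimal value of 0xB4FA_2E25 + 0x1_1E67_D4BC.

0x1D36202E1

Add column by column in base 16, right to left:
  5+C = 1 carry 1
  2+B+1 = E
  E+4 = 2 carry 1
  2+D+1 = 0 carry 1
  A+7+1 = 2 carry 1
  F+6+1 = 6 carry 1
  4+E+1 = 3 carry 1
  B+1+1 = D
  0+1 = 1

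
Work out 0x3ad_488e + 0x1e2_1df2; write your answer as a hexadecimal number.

0x58f6680

Add column by column in base 16, right to left:
  e+2 = 0 carry 1
  8+f+1 = 8 carry 1
  8+d+1 = 6 carry 1
  4+1+1 = 6
  d+2 = f
  a+e = 8 carry 1
  3+1+1 = 5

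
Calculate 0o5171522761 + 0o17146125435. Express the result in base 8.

0o24337650416

Add column by column in base 8, right to left:
  1+5 = 6
  6+3 = 1 carry 1
  7+4+1 = 4 carry 1
  2+5+1 = 0 carry 1
  2+2+1 = 5
  5+1 = 6
  1+6 = 7
  7+4 = 3 carry 1
  1+1+1 = 3
  5+7 = 4 carry 1
  0+1+1 = 2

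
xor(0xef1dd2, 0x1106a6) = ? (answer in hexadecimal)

0xfe1b74

XOR each hex digit independently (no carries):
  e^1=f, f^1=e, 1^0=1, d^6=b, d^a=7, 2^6=4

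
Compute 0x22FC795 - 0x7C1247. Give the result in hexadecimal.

Subtract column by column in base 16:
  5-7 → E (borrow)
  9-4-1 → 4
  7-2 → 5
  C-1 → B
  F-C → 3
  2-7 → B (borrow)
  2-0-1 → 1

0x1B3B54E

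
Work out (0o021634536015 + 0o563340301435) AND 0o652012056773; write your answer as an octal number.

0o600010016452

Add column by column in base 8, right to left:
  5+5 = 2 carry 1
  1+3+1 = 5
  0+4 = 4
  6+1 = 7
  3+0 = 3
  5+3 = 0 carry 1
  4+0+1 = 5
  3+4 = 7
  6+3 = 1 carry 1
  1+3+1 = 5
  2+6 = 0 carry 1
  0+5+1 = 6
Sum = 0o605175037452; now AND with 0o652012056773:
  6&6=6, 0&5=0, 5&2=0, 1&0=0, 7&1=1, 5&2=0, 0&0=0, 3&5=1, 7&6=6, 4&7=4, 5&7=5, 2&3=2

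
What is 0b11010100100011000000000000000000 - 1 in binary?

The trailing 18 digits are 0, so subtracting 1 borrows through: they become 1 and the next digit up decrements.

0b11010100100010111111111111111111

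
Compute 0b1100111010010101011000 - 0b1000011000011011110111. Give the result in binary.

Subtract column by column in base 2:
  0-1 → 1 (borrow)
  0-1-1 → 0 (borrow)
  0-1-1 → 0 (borrow)
  1-0-1 → 0
  1-1 → 0
  0-1 → 1 (borrow)
  1-1-1 → 1 (borrow)
  0-1-1 → 0 (borrow)
  1-0-1 → 0
  0-1 → 1 (borrow)
  1-1-1 → 1 (borrow)
  0-0-1 → 1 (borrow)
  0-0-1 → 1 (borrow)
  1-0-1 → 0
  0-0 → 0
  1-1 → 0
  1-1 → 0
  1-0 → 1
  0-0 → 0
  0-0 → 0
  1-0 → 1
  1-1 → 0

0b100100001111001100001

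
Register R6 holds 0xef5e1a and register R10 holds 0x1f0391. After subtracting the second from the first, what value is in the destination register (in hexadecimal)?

0xd05a89

Subtract column by column in base 16:
  a-1 → 9
  1-9 → 8 (borrow)
  e-3-1 → a
  5-0 → 5
  f-f → 0
  e-1 → d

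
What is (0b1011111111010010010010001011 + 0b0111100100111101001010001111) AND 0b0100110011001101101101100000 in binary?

0b100000001101001100000000

Add column by column in base 2, right to left:
  1+1 = 0 carry 1
  1+1+1 = 1 carry 1
  0+1+1 = 0 carry 1
  1+1+1 = 1 carry 1
  0+0+1 = 1
  0+0 = 0
  0+0 = 0
  1+1 = 0 carry 1
  0+0+1 = 1
  0+1 = 1
  1+0 = 1
  0+0 = 0
  0+1 = 1
  1+0 = 1
  0+1 = 1
  0+1 = 1
  1+1 = 0 carry 1
  0+1+1 = 0 carry 1
  1+0+1 = 0 carry 1
  1+0+1 = 0 carry 1
  1+1+1 = 1 carry 1
  1+0+1 = 0 carry 1
  1+0+1 = 0 carry 1
  1+1+1 = 1 carry 1
  1+1+1 = 1 carry 1
  1+1+1 = 1 carry 1
  0+1+1 = 0 carry 1
  1+0+1 = 0 carry 1
  final carry 1
Sum = 0b10011100100001111011100011010; now AND with 0b0100110011001101101101100000:
  10011100100001111011100011010
& 00100110011001101101101100000
= 00000100000001101001100000000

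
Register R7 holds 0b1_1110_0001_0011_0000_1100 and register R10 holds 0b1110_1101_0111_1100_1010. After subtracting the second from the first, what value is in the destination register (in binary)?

0b11110011101101000010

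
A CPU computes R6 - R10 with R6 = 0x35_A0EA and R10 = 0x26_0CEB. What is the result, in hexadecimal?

Subtract column by column in base 16:
  A-B → F (borrow)
  E-E-1 → F (borrow)
  0-C-1 → 3 (borrow)
  A-0-1 → 9
  5-6 → F (borrow)
  3-2-1 → 0

0xF93FF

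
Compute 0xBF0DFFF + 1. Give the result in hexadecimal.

0xBF0E000

The trailing 3 digits are F (max in base 16), so adding 1 cascades: they roll to 0 and the next digit up increments.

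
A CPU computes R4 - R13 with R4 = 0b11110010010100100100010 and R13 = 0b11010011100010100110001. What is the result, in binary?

0b11110110001111110001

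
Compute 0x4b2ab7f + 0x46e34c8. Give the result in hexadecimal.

0x920e047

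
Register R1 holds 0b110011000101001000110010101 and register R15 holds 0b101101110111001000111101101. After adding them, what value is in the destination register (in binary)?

Add column by column in base 2, right to left:
  1+1 = 0 carry 1
  0+0+1 = 1
  1+1 = 0 carry 1
  0+1+1 = 0 carry 1
  1+0+1 = 0 carry 1
  0+1+1 = 0 carry 1
  0+1+1 = 0 carry 1
  1+1+1 = 1 carry 1
  1+1+1 = 1 carry 1
  0+0+1 = 1
  0+0 = 0
  0+0 = 0
  1+1 = 0 carry 1
  0+0+1 = 1
  0+0 = 0
  1+1 = 0 carry 1
  0+1+1 = 0 carry 1
  1+1+1 = 1 carry 1
  0+0+1 = 1
  0+1 = 1
  0+1 = 1
  1+1 = 0 carry 1
  1+0+1 = 0 carry 1
  0+1+1 = 0 carry 1
  0+1+1 = 0 carry 1
  1+0+1 = 0 carry 1
  1+1+1 = 1 carry 1
  final carry 1

0b1100000111100010001110000010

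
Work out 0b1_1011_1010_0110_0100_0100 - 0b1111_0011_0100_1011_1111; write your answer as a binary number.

0b11000111000110000101

Subtract column by column in base 2:
  0-1 → 1 (borrow)
  0-1-1 → 0 (borrow)
  1-1-1 → 1 (borrow)
  0-1-1 → 0 (borrow)
  0-1-1 → 0 (borrow)
  0-1-1 → 0 (borrow)
  1-0-1 → 0
  0-1 → 1 (borrow)
  0-0-1 → 1 (borrow)
  1-0-1 → 0
  1-1 → 0
  0-0 → 0
  0-1 → 1 (borrow)
  1-1-1 → 1 (borrow)
  0-0-1 → 1 (borrow)
  1-0-1 → 0
  1-1 → 0
  1-1 → 0
  0-1 → 1 (borrow)
  1-1-1 → 1 (borrow)
  1-0-1 → 0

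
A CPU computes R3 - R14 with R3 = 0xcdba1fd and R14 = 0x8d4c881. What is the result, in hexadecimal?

0x406d97c

Subtract column by column in base 16:
  d-1 → c
  f-8 → 7
  1-8 → 9 (borrow)
  a-c-1 → d (borrow)
  b-4-1 → 6
  d-d → 0
  c-8 → 4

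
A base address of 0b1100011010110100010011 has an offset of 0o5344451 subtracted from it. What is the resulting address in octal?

0o6761752

0b1100011010110100010011 = 0o14326423 in octal.
Subtract column by column in base 8:
  3-1 → 2
  2-5 → 5 (borrow)
  4-4-1 → 7 (borrow)
  6-4-1 → 1
  2-4 → 6 (borrow)
  3-3-1 → 7 (borrow)
  4-5-1 → 6 (borrow)
  1-0-1 → 0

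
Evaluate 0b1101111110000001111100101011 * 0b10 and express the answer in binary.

0b11011111100000011111001010110

Multiply each base-2 digit by 2, carrying:
  1×2 = 2 → write 0 carry 1
  1×2+1 = 3 → write 1 carry 1
  0×2+1 = 1 → write 1
  1×2 = 2 → write 0 carry 1
  0×2+1 = 1 → write 1
  1×2 = 2 → write 0 carry 1
  0×2+1 = 1 → write 1
  0×2 = 0 → write 0
  1×2 = 2 → write 0 carry 1
  1×2+1 = 3 → write 1 carry 1
  1×2+1 = 3 → write 1 carry 1
  1×2+1 = 3 → write 1 carry 1
  1×2+1 = 3 → write 1 carry 1
  0×2+1 = 1 → write 1
  0×2 = 0 → write 0
  0×2 = 0 → write 0
  0×2 = 0 → write 0
  0×2 = 0 → write 0
  0×2 = 0 → write 0
  1×2 = 2 → write 0 carry 1
  1×2+1 = 3 → write 1 carry 1
  1×2+1 = 3 → write 1 carry 1
  1×2+1 = 3 → write 1 carry 1
  1×2+1 = 3 → write 1 carry 1
  1×2+1 = 3 → write 1 carry 1
  0×2+1 = 1 → write 1
  1×2 = 2 → write 0 carry 1
  1×2+1 = 3 → write 1 carry 1
  remaining carry: 1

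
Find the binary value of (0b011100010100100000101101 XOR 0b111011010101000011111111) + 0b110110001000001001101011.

First 0b011100010100100000101101 XOR 0b111011010101000011111111 = 0b100111000001100011010010.
Add column by column in base 2, right to left:
  0+1 = 1
  1+1 = 0 carry 1
  0+0+1 = 1
  0+1 = 1
  1+0 = 1
  0+1 = 1
  1+1 = 0 carry 1
  1+0+1 = 0 carry 1
  0+0+1 = 1
  0+1 = 1
  0+0 = 0
  1+0 = 1
  1+0 = 1
  0+0 = 0
  0+0 = 0
  0+1 = 1
  0+0 = 0
  0+0 = 0
  1+0 = 1
  1+1 = 0 carry 1
  1+1+1 = 1 carry 1
  0+0+1 = 1
  0+1 = 1
  1+1 = 0 carry 1
  final carry 1

0b1011101001001101100111101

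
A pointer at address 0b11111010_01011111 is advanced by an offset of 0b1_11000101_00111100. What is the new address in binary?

0b101011111110011011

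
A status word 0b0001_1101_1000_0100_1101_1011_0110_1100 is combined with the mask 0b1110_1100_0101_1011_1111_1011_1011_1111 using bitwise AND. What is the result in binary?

AND bit by bit (1 only where both bits are 1):
  00011101100001001101101101101100
& 11101100010110111111101110111111
= 00001100000000001101101100101100

0b00001100000000001101101100101100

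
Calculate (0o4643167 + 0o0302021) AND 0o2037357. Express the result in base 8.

0o5210

Add column by column in base 8, right to left:
  7+1 = 0 carry 1
  6+2+1 = 1 carry 1
  1+0+1 = 2
  3+2 = 5
  4+0 = 4
  6+3 = 1 carry 1
  4+0+1 = 5
Sum = 0o5145210; now AND with 0o2037357:
  5&2=0, 1&0=0, 4&3=0, 5&7=5, 2&3=2, 1&5=1, 0&7=0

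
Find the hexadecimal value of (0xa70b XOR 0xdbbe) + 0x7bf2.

First 0xa70b XOR 0xdbbe = 0x7cb5.
Add column by column in base 16, right to left:
  5+2 = 7
  b+f = a carry 1
  c+b+1 = 8 carry 1
  7+7+1 = f

0xf8a7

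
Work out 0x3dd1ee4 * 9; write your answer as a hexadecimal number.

0x22c61604

Multiply each base-16 digit by 9, carrying:
  4×9 = 36 → write 4 carry 2
  e×9+2 = 128 → write 0 carry 8
  e×9+8 = 134 → write 6 carry 8
  1×9+8 = 17 → write 1 carry 1
  d×9+1 = 118 → write 6 carry 7
  d×9+7 = 124 → write c carry 7
  3×9+7 = 34 → write 2 carry 2
  remaining carry: 2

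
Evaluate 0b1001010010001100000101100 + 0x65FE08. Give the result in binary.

0x65FE08 = 0b11001011111111000001000 in binary.
Add column by column in base 2, right to left:
  0+0 = 0
  0+0 = 0
  1+0 = 1
  1+1 = 0 carry 1
  0+0+1 = 1
  1+0 = 1
  0+0 = 0
  0+0 = 0
  0+0 = 0
  0+1 = 1
  0+1 = 1
  1+1 = 0 carry 1
  1+1+1 = 1 carry 1
  0+1+1 = 0 carry 1
  0+1+1 = 0 carry 1
  0+1+1 = 0 carry 1
  1+1+1 = 1 carry 1
  0+0+1 = 1
  0+1 = 1
  1+0 = 1
  0+0 = 0
  1+1 = 0 carry 1
  0+1+1 = 0 carry 1
  0+0+1 = 1
  1+0 = 1

0b1100011110001011000110100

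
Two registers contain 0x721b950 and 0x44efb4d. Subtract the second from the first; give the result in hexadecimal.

Subtract column by column in base 16:
  0-d → 3 (borrow)
  5-4-1 → 0
  9-b → e (borrow)
  b-f-1 → b (borrow)
  1-e-1 → 2 (borrow)
  2-4-1 → d (borrow)
  7-4-1 → 2

0x2d2be03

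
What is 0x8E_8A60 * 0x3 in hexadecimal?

0x1AB9F20

Multiply each base-16 digit by 3, carrying:
  0×3 = 0 → write 0
  6×3 = 18 → write 2 carry 1
  A×3+1 = 31 → write F carry 1
  8×3+1 = 25 → write 9 carry 1
  E×3+1 = 43 → write B carry 2
  8×3+2 = 26 → write A carry 1
  remaining carry: 1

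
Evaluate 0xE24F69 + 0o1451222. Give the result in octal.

0xE24F69 = 0o70447551 in octal.
Add column by column in base 8, right to left:
  1+2 = 3
  5+2 = 7
  5+2 = 7
  7+1 = 0 carry 1
  4+5+1 = 2 carry 1
  4+4+1 = 1 carry 1
  0+1+1 = 2
  7+0 = 7

0o72120773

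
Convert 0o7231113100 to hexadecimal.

Each octal digit is 3 bits: 7=111 2=010 3=011 1=001 1=001 1=001 3=011 1=001 0=000 0=000.
Group the bits into nibbles: 0011 1010 0110 0100 1001 0110 0100 0000 → 3a649640.

0x3a649640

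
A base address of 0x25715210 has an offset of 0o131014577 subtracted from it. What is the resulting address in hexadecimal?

0x240d3891

0o131014577 = 0x164197f in hexadecimal.
Subtract column by column in base 16:
  0-f → 1 (borrow)
  1-7-1 → 9 (borrow)
  2-9-1 → 8 (borrow)
  5-1-1 → 3
  1-4 → d (borrow)
  7-6-1 → 0
  5-1 → 4
  2-0 → 2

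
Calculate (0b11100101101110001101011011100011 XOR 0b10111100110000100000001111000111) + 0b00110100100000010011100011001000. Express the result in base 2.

0b10001101111111000000110111101100

First 0b11100101101110001101011011100011 XOR 0b10111100110000100000001111000111 = 0b01011001011110101101010100100100.
Add column by column in base 2, right to left:
  0+0 = 0
  0+0 = 0
  1+0 = 1
  0+1 = 1
  0+0 = 0
  1+0 = 1
  0+1 = 1
  0+1 = 1
  1+0 = 1
  0+0 = 0
  1+0 = 1
  0+1 = 1
  1+1 = 0 carry 1
  0+1+1 = 0 carry 1
  1+0+1 = 0 carry 1
  1+0+1 = 0 carry 1
  0+1+1 = 0 carry 1
  1+0+1 = 0 carry 1
  0+0+1 = 1
  1+0 = 1
  1+0 = 1
  1+0 = 1
  1+0 = 1
  0+1 = 1
  1+0 = 1
  0+0 = 0
  0+1 = 1
  1+0 = 1
  1+1 = 0 carry 1
  0+1+1 = 0 carry 1
  1+0+1 = 0 carry 1
  final carry 1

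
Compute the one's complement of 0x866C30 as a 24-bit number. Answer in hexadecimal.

0x7993CF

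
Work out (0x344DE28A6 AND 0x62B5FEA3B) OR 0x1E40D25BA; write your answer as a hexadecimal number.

0x3E45F2DBA

0x344DE28A6 AND 0x62B5FEA3B = 0x2005E2822.
Then OR with 0x1E40D25BA.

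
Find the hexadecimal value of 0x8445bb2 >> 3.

0x1088b76

3 bits is not a whole number of base-16 digits; in binary: 1000010001000101101110110010 >> 3 = 1000010001000101101110110.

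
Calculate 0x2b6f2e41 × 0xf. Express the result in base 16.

0x28b83b5cf

Multiply each base-16 digit by 15, carrying:
  1×15 = 15 → write f
  4×15 = 60 → write c carry 3
  e×15+3 = 213 → write 5 carry 13
  2×15+13 = 43 → write b carry 2
  f×15+2 = 227 → write 3 carry 14
  6×15+14 = 104 → write 8 carry 6
  b×15+6 = 171 → write b carry 10
  2×15+10 = 40 → write 8 carry 2
  remaining carry: 2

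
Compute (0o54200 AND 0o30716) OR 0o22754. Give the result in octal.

0o32754

0o54200 AND 0o30716 = 0o10200.
Then OR with 0o22754.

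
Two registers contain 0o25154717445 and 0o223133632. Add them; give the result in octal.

Add column by column in base 8, right to left:
  5+2 = 7
  4+3 = 7
  4+6 = 2 carry 1
  7+3+1 = 3 carry 1
  1+3+1 = 5
  7+1 = 0 carry 1
  4+3+1 = 0 carry 1
  5+2+1 = 0 carry 1
  1+2+1 = 4
  5+0 = 5
  2+0 = 2

0o25400053277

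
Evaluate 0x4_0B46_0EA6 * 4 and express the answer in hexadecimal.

0x102D183A98

Multiply each base-16 digit by 4, carrying:
  6×4 = 24 → write 8 carry 1
  A×4+1 = 41 → write 9 carry 2
  E×4+2 = 58 → write A carry 3
  0×4+3 = 3 → write 3
  6×4 = 24 → write 8 carry 1
  4×4+1 = 17 → write 1 carry 1
  B×4+1 = 45 → write D carry 2
  0×4+2 = 2 → write 2
  4×4 = 16 → write 0 carry 1
  remaining carry: 1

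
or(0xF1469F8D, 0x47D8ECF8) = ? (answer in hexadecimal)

0xF7DEFFFD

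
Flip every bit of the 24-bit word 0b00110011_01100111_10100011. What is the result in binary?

Invert each bit: 001100110110011110100011 → 110011001001100001011100.

0b110011001001100001011100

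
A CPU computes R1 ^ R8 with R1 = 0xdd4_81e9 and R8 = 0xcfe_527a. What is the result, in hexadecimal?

0x12ad393

XOR each hex digit independently (no carries):
  d^c=1, d^f=2, 4^e=a, 8^5=d, 1^2=3, e^7=9, 9^a=3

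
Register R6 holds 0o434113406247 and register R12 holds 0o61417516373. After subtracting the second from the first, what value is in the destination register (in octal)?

0o352473667654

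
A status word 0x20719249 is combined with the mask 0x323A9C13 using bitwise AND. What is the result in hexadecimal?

0x20309001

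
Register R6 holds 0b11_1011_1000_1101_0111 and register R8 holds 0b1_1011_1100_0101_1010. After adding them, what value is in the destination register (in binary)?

0b1010111010100110001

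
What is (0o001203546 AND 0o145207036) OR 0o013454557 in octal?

0o13657557

0o001203546 AND 0o145207036 = 0o001203006.
Then OR with 0o013454557.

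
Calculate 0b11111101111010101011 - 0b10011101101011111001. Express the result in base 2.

Subtract column by column in base 2:
  1-1 → 0
  1-0 → 1
  0-0 → 0
  1-1 → 0
  0-1 → 1 (borrow)
  1-1-1 → 1 (borrow)
  0-1-1 → 0 (borrow)
  1-1-1 → 1 (borrow)
  0-0-1 → 1 (borrow)
  1-1-1 → 1 (borrow)
  1-0-1 → 0
  1-1 → 0
  1-1 → 0
  0-0 → 0
  1-1 → 0
  1-1 → 0
  1-1 → 0
  1-0 → 1
  1-0 → 1
  1-1 → 0

0b1100000001110110010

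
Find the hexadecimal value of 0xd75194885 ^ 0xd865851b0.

XOR each hex digit independently (no carries):
  d^d=0, 7^8=f, 5^6=3, 1^5=4, 9^8=1, 4^5=1, 8^1=9, 8^b=3, 5^0=5

0x0f3411935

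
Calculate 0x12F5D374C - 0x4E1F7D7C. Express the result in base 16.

Subtract column by column in base 16:
  C-C → 0
  4-7 → D (borrow)
  7-D-1 → 9 (borrow)
  3-7-1 → B (borrow)
  D-F-1 → D (borrow)
  5-1-1 → 3
  F-E → 1
  2-4 → E (borrow)
  1-0-1 → 0

0xE13DB9D0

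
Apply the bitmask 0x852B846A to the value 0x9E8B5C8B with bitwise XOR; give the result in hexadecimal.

0x1BA0D8E1

XOR each hex digit independently (no carries):
  9^8=1, E^5=B, 8^2=A, B^B=0, 5^8=D, C^4=8, 8^6=E, B^A=1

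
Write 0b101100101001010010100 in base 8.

Group the bits in threes: 101 100 101 001 010 010 100 → 5451224.

0o5451224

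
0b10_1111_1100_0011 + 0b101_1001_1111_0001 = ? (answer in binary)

0b1000100110110100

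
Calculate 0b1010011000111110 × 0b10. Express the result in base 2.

Multiply each base-2 digit by 2, carrying:
  0×2 = 0 → write 0
  1×2 = 2 → write 0 carry 1
  1×2+1 = 3 → write 1 carry 1
  1×2+1 = 3 → write 1 carry 1
  1×2+1 = 3 → write 1 carry 1
  1×2+1 = 3 → write 1 carry 1
  0×2+1 = 1 → write 1
  0×2 = 0 → write 0
  0×2 = 0 → write 0
  1×2 = 2 → write 0 carry 1
  1×2+1 = 3 → write 1 carry 1
  0×2+1 = 1 → write 1
  0×2 = 0 → write 0
  1×2 = 2 → write 0 carry 1
  0×2+1 = 1 → write 1
  1×2 = 2 → write 0 carry 1
  remaining carry: 1

0b10100110001111100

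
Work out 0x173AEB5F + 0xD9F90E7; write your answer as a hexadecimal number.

0x24DA7C46

Add column by column in base 16, right to left:
  F+7 = 6 carry 1
  5+E+1 = 4 carry 1
  B+0+1 = C
  E+9 = 7 carry 1
  A+F+1 = A carry 1
  3+9+1 = D
  7+D = 4 carry 1
  1+0+1 = 2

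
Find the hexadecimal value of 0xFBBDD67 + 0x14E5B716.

0x24A1947D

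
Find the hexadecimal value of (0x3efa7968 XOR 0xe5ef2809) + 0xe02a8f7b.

0x1bb3fe0dc

First 0x3efa7968 XOR 0xe5ef2809 = 0xdb155161.
Add column by column in base 16, right to left:
  1+b = c
  6+7 = d
  1+f = 0 carry 1
  5+8+1 = e
  5+a = f
  1+2 = 3
  b+0 = b
  d+e = b carry 1
  final carry 1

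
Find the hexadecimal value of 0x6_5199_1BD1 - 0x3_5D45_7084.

0x2F453AB4D

Subtract column by column in base 16:
  1-4 → D (borrow)
  D-8-1 → 4
  B-0 → B
  1-7 → A (borrow)
  9-5-1 → 3
  9-4 → 5
  1-D → 4 (borrow)
  5-5-1 → F (borrow)
  6-3-1 → 2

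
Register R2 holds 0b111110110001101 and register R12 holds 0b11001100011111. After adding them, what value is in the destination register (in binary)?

0b1011000010101100

Add column by column in base 2, right to left:
  1+1 = 0 carry 1
  0+1+1 = 0 carry 1
  1+1+1 = 1 carry 1
  1+1+1 = 1 carry 1
  0+1+1 = 0 carry 1
  0+0+1 = 1
  0+0 = 0
  1+0 = 1
  1+1 = 0 carry 1
  0+1+1 = 0 carry 1
  1+0+1 = 0 carry 1
  1+0+1 = 0 carry 1
  1+1+1 = 1 carry 1
  1+1+1 = 1 carry 1
  1+0+1 = 0 carry 1
  final carry 1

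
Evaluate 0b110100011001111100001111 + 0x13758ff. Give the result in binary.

0b10000010001111100000001110

0x13758ff = 0b1001101110101100011111111 in binary.
Add column by column in base 2, right to left:
  1+1 = 0 carry 1
  1+1+1 = 1 carry 1
  1+1+1 = 1 carry 1
  1+1+1 = 1 carry 1
  0+1+1 = 0 carry 1
  0+1+1 = 0 carry 1
  0+1+1 = 0 carry 1
  0+1+1 = 0 carry 1
  1+0+1 = 0 carry 1
  1+0+1 = 0 carry 1
  1+0+1 = 0 carry 1
  1+1+1 = 1 carry 1
  1+1+1 = 1 carry 1
  0+0+1 = 1
  0+1 = 1
  1+0 = 1
  1+1 = 0 carry 1
  0+1+1 = 0 carry 1
  0+1+1 = 0 carry 1
  0+0+1 = 1
  1+1 = 0 carry 1
  0+1+1 = 0 carry 1
  1+0+1 = 0 carry 1
  1+0+1 = 0 carry 1
  0+1+1 = 0 carry 1
  final carry 1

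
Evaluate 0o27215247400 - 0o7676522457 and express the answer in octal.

0o17316524721

Subtract column by column in base 8:
  0-7 → 1 (borrow)
  0-5-1 → 2 (borrow)
  4-4-1 → 7 (borrow)
  7-2-1 → 4
  4-2 → 2
  2-5 → 5 (borrow)
  5-6-1 → 6 (borrow)
  1-7-1 → 1 (borrow)
  2-6-1 → 3 (borrow)
  7-7-1 → 7 (borrow)
  2-0-1 → 1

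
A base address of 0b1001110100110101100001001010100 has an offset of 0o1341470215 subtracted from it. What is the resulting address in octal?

0b1001110100110101100001001010100 = 0o11646541124 in octal.
Subtract column by column in base 8:
  4-5 → 7 (borrow)
  2-1-1 → 0
  1-2 → 7 (borrow)
  1-0-1 → 0
  4-7 → 5 (borrow)
  5-4-1 → 0
  6-1 → 5
  4-4 → 0
  6-3 → 3
  1-1 → 0
  1-0 → 1

0o10305050707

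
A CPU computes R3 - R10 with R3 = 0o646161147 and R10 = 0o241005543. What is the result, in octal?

0o405153404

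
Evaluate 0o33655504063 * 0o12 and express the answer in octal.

0o426310250776

Multiply each base-8 digit by 10, carrying:
  3×10 = 30 → write 6 carry 3
  6×10+3 = 63 → write 7 carry 7
  0×10+7 = 7 → write 7
  4×10 = 40 → write 0 carry 5
  0×10+5 = 5 → write 5
  5×10 = 50 → write 2 carry 6
  5×10+6 = 56 → write 0 carry 7
  5×10+7 = 57 → write 1 carry 7
  6×10+7 = 67 → write 3 carry 8
  3×10+8 = 38 → write 6 carry 4
  3×10+4 = 34 → write 2 carry 4
  remaining carry: 4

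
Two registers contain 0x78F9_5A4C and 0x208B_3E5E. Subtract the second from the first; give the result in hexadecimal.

0x586E1BEE

Subtract column by column in base 16:
  C-E → E (borrow)
  4-5-1 → E (borrow)
  A-E-1 → B (borrow)
  5-3-1 → 1
  9-B → E (borrow)
  F-8-1 → 6
  8-0 → 8
  7-2 → 5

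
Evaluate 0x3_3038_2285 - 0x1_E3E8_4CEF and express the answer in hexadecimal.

Subtract column by column in base 16:
  5-F → 6 (borrow)
  8-E-1 → 9 (borrow)
  2-C-1 → 5 (borrow)
  2-4-1 → D (borrow)
  8-8-1 → F (borrow)
  3-E-1 → 4 (borrow)
  0-3-1 → C (borrow)
  3-E-1 → 4 (borrow)
  3-1-1 → 1

0x14C4FD596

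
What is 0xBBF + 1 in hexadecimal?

The trailing 1 digit is F (max in base 16), so adding 1 cascades: they roll to 0 and the next digit up increments.

0xBC0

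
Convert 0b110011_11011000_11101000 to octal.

Group the bits in threes: 001 100 111 101 100 011 101 000 → 14754350.

0o14754350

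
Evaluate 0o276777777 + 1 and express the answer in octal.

0o277000000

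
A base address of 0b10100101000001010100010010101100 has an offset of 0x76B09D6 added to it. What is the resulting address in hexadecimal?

0b10100101000001010100010010101100 = 0xA50544AC in hexadecimal.
Add column by column in base 16, right to left:
  C+6 = 2 carry 1
  A+D+1 = 8 carry 1
  4+9+1 = E
  4+0 = 4
  5+B = 0 carry 1
  0+6+1 = 7
  5+7 = C
  A+0 = A

0xAC704E82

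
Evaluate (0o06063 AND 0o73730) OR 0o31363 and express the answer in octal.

0o33363

0o06063 AND 0o73730 = 0o02020.
Then OR with 0o31363.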